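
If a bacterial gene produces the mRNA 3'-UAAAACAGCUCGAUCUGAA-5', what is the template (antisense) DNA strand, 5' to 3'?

Written 5'→3' the mRNA is AAGUCUAGCUCGACAAAAU, so the coding DNA strand is AAGTCTAGCTCGACAAAAT. The template is its reverse complement.

5'-ATTTTGTCGAGCTAGACTT-3'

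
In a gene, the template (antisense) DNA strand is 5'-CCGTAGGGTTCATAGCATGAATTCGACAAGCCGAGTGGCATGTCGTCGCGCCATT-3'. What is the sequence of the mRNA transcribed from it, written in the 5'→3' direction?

5'-AAUGGCGCGACGACAUGCCACUCGGCUUGUCGAAUUCAUGCUAUGAACCCUACGG-3'

RNA polymerase reads the template 3'→5' and synthesizes mRNA 5'→3' by base-pairing (A→U, T→A, G↔C). The complement of the template is GGCATCCCAAGTATCGTACTTAAGCTGTTCGGCTCACCGTACAGCAGCGCGGTAA; antiparallel, so 5'→3' the coding strand is AATGGCGCGACGACATGCCACTCGGCTTGTCGAATTCATGCTATGAACCCTACGG. Replace T with U for the mRNA.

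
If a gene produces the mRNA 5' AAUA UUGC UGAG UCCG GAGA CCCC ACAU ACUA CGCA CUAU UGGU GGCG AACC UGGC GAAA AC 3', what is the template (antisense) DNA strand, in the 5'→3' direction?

5'-GTTTTCGCCAGGTTCGCCACCAATAGTGCGTAGTATGTGGGGTCTCCGGACTCAGCAATATT-3'

Replace U with T to get the coding DNA strand: AATATTGCTGAGTCCGGAGACCCCACATACTACGCACTATTGGTGGCGAACCTGGCGAAAAC. The template strand is its reverse complement (complement TTATAACGACTCAGGCCTCTGGGGTGTATGATGCGTGATAACCACCGCTTGGACCGCTTTTG, then reverse).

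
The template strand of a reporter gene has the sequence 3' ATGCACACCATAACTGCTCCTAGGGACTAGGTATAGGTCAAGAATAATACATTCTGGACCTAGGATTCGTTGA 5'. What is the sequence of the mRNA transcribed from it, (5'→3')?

Reading the template 3'→5' as shown, RNA polymerase pairs each base (A→U, T→A, G↔C) to build mRNA 5'→3' directly.

5'-UACGUGUGGUAUUGACGAGGAUCCCUGAUCCAUAUCCAGUUCUUAUUAUGUAAGACCUGGAUCCUAAGCAACU-3'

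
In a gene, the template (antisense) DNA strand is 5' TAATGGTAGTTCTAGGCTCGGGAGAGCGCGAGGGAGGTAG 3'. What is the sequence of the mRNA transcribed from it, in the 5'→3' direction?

The mRNA has the sequence of the coding strand (reverse complement of the template) with T→U. Reverse complement of TAATGGTAGTTCTAGGCTCGGGAGAGCGCGAGGGAGGTAG is CTACCTCCCTCGCGCTCTCCCGAGCCTAGAACTACCATTA; then T→U.

5'-CUACCUCCCUCGCGCUCUCCCGAGCCUAGAACUACCAUUA-3'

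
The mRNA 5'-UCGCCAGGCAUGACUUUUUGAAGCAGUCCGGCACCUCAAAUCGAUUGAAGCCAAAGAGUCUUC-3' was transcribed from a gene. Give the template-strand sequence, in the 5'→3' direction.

Replace U with T to get the coding DNA strand: TCGCCAGGCATGACTTTTTGAAGCAGTCCGGCACCTCAAATCGATTGAAGCCAAAGAGTCTTC. The template strand is its reverse complement (complement AGCGGTCCGTACTGAAAAACTTCGTCAGGCCGTGGAGTTTAGCTAACTTCGGTTTCTCAGAAG, then reverse).

5′-GAAGACTCTTTGGCTTCAATCGATTTGAGGTGCCGGACTGCTTCAAAAAGTCATGCCTGGCGA-3′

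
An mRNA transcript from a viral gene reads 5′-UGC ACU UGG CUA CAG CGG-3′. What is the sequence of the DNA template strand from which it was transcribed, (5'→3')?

Replace U with T to get the coding DNA strand: TGCACTTGGCTACAGCGG. The template strand is its reverse complement (complement ACGTGAACCGATGTCGCC, then reverse).

5′-CCGCTGTAGCCAAGTGCA-3′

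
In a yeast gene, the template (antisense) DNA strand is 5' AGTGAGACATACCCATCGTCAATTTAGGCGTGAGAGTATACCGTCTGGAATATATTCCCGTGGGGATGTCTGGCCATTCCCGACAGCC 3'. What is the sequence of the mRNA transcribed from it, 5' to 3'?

5'-GGCUGUCGGGAAUGGCCAGACAUCCCCACGGGAAUAUAUUCCAGACGGUAUACUCUCACGCCUAAAUUGACGAUGGGUAUGUCUCACU-3'

RNA polymerase reads the template 3'→5' and synthesizes mRNA 5'→3' by base-pairing (A→U, T→A, G↔C). The complement of the template is TCACTCTGTATGGGTAGCAGTTAAATCCGCACTCTCATATGGCAGACCTTATATAAGGGCACCCCTACAGACCGGTAAGGGCTGTCGG; antiparallel, so 5'→3' the coding strand is GGCTGTCGGGAATGGCCAGACATCCCCACGGGAATATATTCCAGACGGTATACTCTCACGCCTAAATTGACGATGGGTATGTCTCACT. Replace T with U for the mRNA.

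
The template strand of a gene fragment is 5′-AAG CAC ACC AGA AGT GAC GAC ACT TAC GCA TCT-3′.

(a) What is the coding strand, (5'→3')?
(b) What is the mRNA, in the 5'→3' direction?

(a) 5'-AGATGCGTAAGTGTCGTCACTTCTGGTGTGCTT-3'
(b) 5′-AGAUGCGUAAGUGUCGUCACUUCUGGUGUGCUU-3′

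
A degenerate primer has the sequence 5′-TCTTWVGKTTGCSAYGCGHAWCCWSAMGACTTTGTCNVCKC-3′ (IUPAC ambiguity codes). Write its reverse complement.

5'-GMGBNGACAAAGTCKTSWGGWTDCGCRTSGCAAMCBWAAGA-3'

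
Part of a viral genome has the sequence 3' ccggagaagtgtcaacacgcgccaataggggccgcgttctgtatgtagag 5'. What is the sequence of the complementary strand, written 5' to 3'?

The strand is given 3'→5', so its complement runs 5'→3' in the same left-to-right order: pair each base A↔T, G↔C.

5'-GGCCTCTTCACAGTTGTGCGCGGTTATCCCCGGCGCAAGACATACATCTC-3'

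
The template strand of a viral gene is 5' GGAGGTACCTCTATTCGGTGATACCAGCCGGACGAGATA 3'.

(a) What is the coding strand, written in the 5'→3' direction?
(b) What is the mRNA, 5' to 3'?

(a) 5'-TATCTCGTCCGGCTGGTATCACCGAATAGAGGTACCTCC-3'
(b) 5'-UAUCUCGUCCGGCUGGUAUCACCGAAUAGAGGUACCUCC-3'

(a) The coding strand is the reverse complement of the template: complement CCTCCATGGAGATAAGCCACTATGGTCGGCCTGCTCTAT, then reverse.
(b) mRNA has the coding-strand sequence with T→U.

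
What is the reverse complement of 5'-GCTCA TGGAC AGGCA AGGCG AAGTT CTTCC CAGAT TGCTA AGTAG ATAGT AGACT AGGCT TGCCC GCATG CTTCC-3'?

5'-GGAAGCATGCGGGCAAGCCTAGTCTACTATCTACTTAGCAATCTGGGAAGAACTTCGCCTTGCCTGTCCATGAGC-3'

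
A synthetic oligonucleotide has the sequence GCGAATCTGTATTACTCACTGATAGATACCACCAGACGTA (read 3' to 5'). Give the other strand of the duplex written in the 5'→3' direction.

5′-CGCTTAGACATAATGAGTGACTATCTATGGTGGTCTGCAT-3′

The strand is given 3'→5', so its complement runs 5'→3' in the same left-to-right order: pair each base A↔T, G↔C.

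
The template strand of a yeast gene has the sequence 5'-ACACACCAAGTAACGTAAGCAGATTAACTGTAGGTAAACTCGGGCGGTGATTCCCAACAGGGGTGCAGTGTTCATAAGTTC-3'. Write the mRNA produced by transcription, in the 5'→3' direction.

5'-GAACUUAUGAACACUGCACCCCUGUUGGGAAUCACCGCCCGAGUUUACCUACAGUUAAUCUGCUUACGUUACUUGGUGUGU-3'

RNA polymerase reads the template 3'→5' and synthesizes mRNA 5'→3' by base-pairing (A→U, T→A, G↔C). The complement of the template is TGTGTGGTTCATTGCATTCGTCTAATTGACATCCATTTGAGCCCGCCACTAAGGGTTGTCCCCACGTCACAAGTATTCAAG; antiparallel, so 5'→3' the coding strand is GAACTTATGAACACTGCACCCCTGTTGGGAATCACCGCCCGAGTTTACCTACAGTTAATCTGCTTACGTTACTTGGTGTGT. Replace T with U for the mRNA.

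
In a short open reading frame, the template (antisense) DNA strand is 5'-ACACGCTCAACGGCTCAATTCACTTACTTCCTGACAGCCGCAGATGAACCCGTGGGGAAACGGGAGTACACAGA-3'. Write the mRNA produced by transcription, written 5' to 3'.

5'-UCUGUGUACUCCCGUUUCCCCACGGGUUCAUCUGCGGCUGUCAGGAAGUAAGUGAAUUGAGCCGUUGAGCGUGU-3'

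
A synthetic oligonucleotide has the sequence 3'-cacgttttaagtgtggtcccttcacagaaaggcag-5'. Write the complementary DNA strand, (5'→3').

5'-GTGCAAAATTCACACCAGGGAAGTGTCTTTCCGTC-3'

The strand is given 3'→5', so its complement runs 5'→3' in the same left-to-right order: pair each base A↔T, G↔C.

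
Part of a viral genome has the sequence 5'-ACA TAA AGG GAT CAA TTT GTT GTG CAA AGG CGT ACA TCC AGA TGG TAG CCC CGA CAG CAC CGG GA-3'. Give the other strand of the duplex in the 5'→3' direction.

5′-TCCCGGTGCTGTCGGGGCTACCATCTGGATGTACGCCTTTGCACAACAAATTGATCCCTTTATGT-3′

Pairing A↔T and G↔C gives TGTATTTCCCTAGTTAAACAACACGTTTCCGCATGTAGGTCTACCATCGGGGCTGTCGTGGCCCT, running 3'→5'. Reverse for the 5'→3' convention.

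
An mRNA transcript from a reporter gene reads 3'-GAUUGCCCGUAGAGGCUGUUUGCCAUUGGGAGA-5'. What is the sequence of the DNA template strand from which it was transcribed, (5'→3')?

Written 5'→3' the mRNA is AGAGGGUUACCGUUUGUCGGAGAUGCCCGUUAG, so the coding DNA strand is AGAGGGTTACCGTTTGTCGGAGATGCCCGTTAG. The template is its reverse complement.

5'-CTAACGGGCATCTCCGACAAACGGTAACCCTCT-3'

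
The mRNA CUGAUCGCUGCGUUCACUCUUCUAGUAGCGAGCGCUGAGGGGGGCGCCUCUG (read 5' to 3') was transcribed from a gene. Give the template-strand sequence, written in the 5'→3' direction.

Replace U with T to get the coding DNA strand: CTGATCGCTGCGTTCACTCTTCTAGTAGCGAGCGCTGAGGGGGGCGCCTCTG. The template strand is its reverse complement (complement GACTAGCGACGCAAGTGAGAAGATCATCGCTCGCGACTCCCCCCGCGGAGAC, then reverse).

5'-CAGAGGCGCCCCCCTCAGCGCTCGCTACTAGAAGAGTGAACGCAGCGATCAG-3'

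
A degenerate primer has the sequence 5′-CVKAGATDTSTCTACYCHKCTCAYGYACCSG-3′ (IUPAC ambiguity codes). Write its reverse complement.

5'-CSGGTRCRTGAGMDGRGTAGASAHATCTMBG-3'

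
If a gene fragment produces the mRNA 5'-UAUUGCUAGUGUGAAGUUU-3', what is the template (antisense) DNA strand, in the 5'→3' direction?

Replace U with T to get the coding DNA strand: TATTGCTAGTGTGAAGTTT. The template strand is its reverse complement (complement ATAACGATCACACTTCAAA, then reverse).

5'-AAACTTCACACTAGCAATA-3'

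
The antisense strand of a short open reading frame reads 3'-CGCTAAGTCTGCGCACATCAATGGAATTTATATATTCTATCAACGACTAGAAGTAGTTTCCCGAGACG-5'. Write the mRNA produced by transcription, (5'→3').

5'-GCGAUUCAGACGCGUGUAGUUACCUUAAAUAUAUAAGAUAGUUGCUGAUCUUCAUCAAAGGGCUCUGC-3'

Reading the template 3'→5' as shown, RNA polymerase pairs each base (A→U, T→A, G↔C) to build mRNA 5'→3' directly.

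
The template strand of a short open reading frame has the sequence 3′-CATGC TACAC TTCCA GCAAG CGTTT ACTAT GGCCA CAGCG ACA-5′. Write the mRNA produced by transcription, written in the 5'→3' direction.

5'-GUACGAUGUGAAGGUCGUUCGCAAAUGAUACCGGUGUCGCUGU-3'

Reading the template 3'→5' as shown, RNA polymerase pairs each base (A→U, T→A, G↔C) to build mRNA 5'→3' directly.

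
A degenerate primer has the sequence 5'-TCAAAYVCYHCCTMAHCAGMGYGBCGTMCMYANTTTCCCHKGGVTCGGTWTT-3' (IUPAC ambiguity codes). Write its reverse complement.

5′-AAWACCGABCCMDGGGAAANTRKGKACGVCRCKCTGDTKAGGDRGBRTTTGA-3′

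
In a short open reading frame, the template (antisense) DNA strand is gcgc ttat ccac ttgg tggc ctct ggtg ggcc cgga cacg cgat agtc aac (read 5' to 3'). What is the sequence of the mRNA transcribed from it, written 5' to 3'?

RNA polymerase reads the template 3'→5' and synthesizes mRNA 5'→3' by base-pairing (A→U, T→A, G↔C). The complement of the template is CGCGAATAGGTGAACCACCGGAGACCACCCGGGCCTGTGCGCTATCAGTTG; antiparallel, so 5'→3' the coding strand is GTTGACTATCGCGTGTCCGGGCCCACCAGAGGCCACCAAGTGGATAAGCGC. Replace T with U for the mRNA.

5'-GUUGACUAUCGCGUGUCCGGGCCCACCAGAGGCCACCAAGUGGAUAAGCGC-3'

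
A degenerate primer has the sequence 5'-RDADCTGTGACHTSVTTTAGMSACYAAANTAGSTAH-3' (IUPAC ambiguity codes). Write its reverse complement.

Standard pairs A↔T, G↔C; ambiguity codes pair R↔Y, M↔K, S↔S, D↔H, V↔B, N↔N. Complement (YHTHGACACTGDASBAAATCKSTGRTTTNATCSATD), then reverse for 5'→3'.

5'-DTASCTANTTTRGTSKCTAAABSADGTCACAGHTHY-3'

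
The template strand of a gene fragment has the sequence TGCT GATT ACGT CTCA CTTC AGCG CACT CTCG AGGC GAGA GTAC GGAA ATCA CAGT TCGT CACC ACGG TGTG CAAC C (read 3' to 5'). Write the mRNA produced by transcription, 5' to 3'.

Reading the template 3'→5' as shown, RNA polymerase pairs each base (A→U, T→A, G↔C) to build mRNA 5'→3' directly.

5′-ACGACUAAUGCAGAGUGAAGUCGCGUGAGAGCUCCGCUCUCAUGCCUUUAGUGUCAAGCAGUGGUGCCACACGUUGG-3′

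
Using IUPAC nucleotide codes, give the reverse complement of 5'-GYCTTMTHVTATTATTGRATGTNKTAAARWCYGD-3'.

5'-HCRGWYTTTAMNACATYCAATAATABDAKAAGRC-3'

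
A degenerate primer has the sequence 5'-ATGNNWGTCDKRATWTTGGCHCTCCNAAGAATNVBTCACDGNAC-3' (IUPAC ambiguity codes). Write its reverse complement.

Standard pairs A↔T, G↔C; ambiguity codes pair R↔Y, K↔M, W↔W, B↔V, D↔H, N↔N. Complement (TACNNWCAGHMYTAWAACCGDGAGGNTTCTTANBVAGTGHCNTG), then reverse for 5'→3'.

5'-GTNCHGTGAVBNATTCTTNGGAGDGCCAAWATYMHGACWNNCAT-3'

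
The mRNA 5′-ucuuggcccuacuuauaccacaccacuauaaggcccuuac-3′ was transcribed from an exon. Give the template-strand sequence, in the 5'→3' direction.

5'-GTAAGGGCCTTATAGTGGTGTGGTATAAGTAGGGCCAAGA-3'

Replace U with T to get the coding DNA strand: TCTTGGCCCTACTTATACCACACCACTATAAGGCCCTTAC. The template strand is its reverse complement (complement AGAACCGGGATGAATATGGTGTGGTGATATTCCGGGAATG, then reverse).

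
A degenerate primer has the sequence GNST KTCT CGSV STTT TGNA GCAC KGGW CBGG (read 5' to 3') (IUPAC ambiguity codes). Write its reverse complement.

Standard pairs A↔T, G↔C; ambiguity codes pair K↔M, W↔W, S↔S, B↔V, N↔N. Complement (CNSAMAGAGCSBSAAAACNTCGTGMCCWGVCC), then reverse for 5'→3'.

5'-CCVGWCCMGTGCTNCAAAASBSCGAGAMASNC-3'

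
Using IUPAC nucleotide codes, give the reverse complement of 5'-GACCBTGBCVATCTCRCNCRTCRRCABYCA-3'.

5'-TGRVTGYYGAYGNGYGAGATBGVCAVGGTC-3'

Standard pairs A↔T, G↔C; ambiguity codes pair R↔Y, B↔V, N↔N. Complement (CTGGVACVGBTAGAGYGNGYAGYYGTVRGT), then reverse for 5'→3'.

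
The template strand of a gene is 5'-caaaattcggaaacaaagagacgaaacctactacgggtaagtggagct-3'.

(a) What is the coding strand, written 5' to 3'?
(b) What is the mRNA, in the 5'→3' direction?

(a) The coding strand is the reverse complement of the template: complement GTTTTAAGCCTTTGTTTCTCTGCTTTGGATGATGCCCATTCACCTCGA, then reverse.
(b) mRNA has the coding-strand sequence with T→U.

(a) 5'-AGCTCCACTTACCCGTAGTAGGTTTCGTCTCTTTGTTTCCGAATTTTG-3'
(b) 5′-AGCUCCACUUACCCGUAGUAGGUUUCGUCUCUUUGUUUCCGAAUUUUG-3′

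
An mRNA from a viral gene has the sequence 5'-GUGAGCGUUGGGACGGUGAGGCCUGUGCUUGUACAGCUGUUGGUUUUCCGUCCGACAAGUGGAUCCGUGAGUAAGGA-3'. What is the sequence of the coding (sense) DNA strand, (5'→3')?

The coding DNA strand has the same 5'→3' sequence as the mRNA with U replaced by T.

5'-GTGAGCGTTGGGACGGTGAGGCCTGTGCTTGTACAGCTGTTGGTTTTCCGTCCGACAAGTGGATCCGTGAGTAAGGA-3'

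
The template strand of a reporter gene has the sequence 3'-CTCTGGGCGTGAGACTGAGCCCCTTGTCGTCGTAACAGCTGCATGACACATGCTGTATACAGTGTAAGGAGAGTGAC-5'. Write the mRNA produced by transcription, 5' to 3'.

5'-GAGACCCGCACUCUGACUCGGGGAACAGCAGCAUUGUCGACGUACUGUGUACGACAUAUGUCACAUUCCUCUCACUG-3'

Reading the template 3'→5' as shown, RNA polymerase pairs each base (A→U, T→A, G↔C) to build mRNA 5'→3' directly.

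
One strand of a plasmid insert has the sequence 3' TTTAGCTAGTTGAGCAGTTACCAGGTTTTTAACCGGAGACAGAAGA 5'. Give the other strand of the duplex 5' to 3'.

The strand is given 3'→5', so its complement runs 5'→3' in the same left-to-right order: pair each base A↔T, G↔C.

5'-AAATCGATCAACTCGTCAATGGTCCAAAAATTGGCCTCTGTCTTCT-3'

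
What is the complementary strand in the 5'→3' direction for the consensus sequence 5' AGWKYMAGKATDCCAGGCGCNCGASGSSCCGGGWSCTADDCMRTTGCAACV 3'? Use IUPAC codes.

Standard pairs A↔T, G↔C; ambiguity codes pair R↔Y, M↔K, W↔W, S↔S, D↔H, V↔B, N↔N. Complement (TCWMRKTCMTAHGGTCCGCGNGCTSCSSGGCCCWSGATHHGKYAACGTTGB), then reverse for 5'→3'.

5'-BGTTGCAAYKGHHTAGSWCCCGGSSCSTCGNGCGCCTGGHATMCTKRMWCT-3'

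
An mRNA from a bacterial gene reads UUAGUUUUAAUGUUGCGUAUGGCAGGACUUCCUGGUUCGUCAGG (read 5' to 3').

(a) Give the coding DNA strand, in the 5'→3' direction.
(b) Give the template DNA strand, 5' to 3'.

(a) 5′-TTAGTTTTAATGTTGCGTATGGCAGGACTTCCTGGTTCGTCAGG-3′
(b) 5'-CCTGACGAACCAGGAAGTCCTGCCATACGCAACATTAAAACTAA-3'

(a) The coding strand matches the mRNA with U→T.
(b) The template strand is the reverse complement of the coding strand.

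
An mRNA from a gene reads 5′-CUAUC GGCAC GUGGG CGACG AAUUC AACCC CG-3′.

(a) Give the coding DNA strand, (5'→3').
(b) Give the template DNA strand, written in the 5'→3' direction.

(a) The coding strand matches the mRNA with U→T.
(b) The template strand is the reverse complement of the coding strand.

(a) 5'-CTATCGGCACGTGGGCGACGAATTCAACCCCG-3'
(b) 5'-CGGGGTTGAATTCGTCGCCCACGTGCCGATAG-3'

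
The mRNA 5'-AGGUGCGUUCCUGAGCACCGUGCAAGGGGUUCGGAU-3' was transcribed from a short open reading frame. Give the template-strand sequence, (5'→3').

5'-ATCCGAACCCCTTGCACGGTGCTCAGGAACGCACCT-3'

Replace U with T to get the coding DNA strand: AGGTGCGTTCCTGAGCACCGTGCAAGGGGTTCGGAT. The template strand is its reverse complement (complement TCCACGCAAGGACTCGTGGCACGTTCCCCAAGCCTA, then reverse).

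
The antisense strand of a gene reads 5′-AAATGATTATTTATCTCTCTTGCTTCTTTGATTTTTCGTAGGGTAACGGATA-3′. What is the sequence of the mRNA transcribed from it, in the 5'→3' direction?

5'-UAUCCGUUACCCUACGAAAAAUCAAAGAAGCAAGAGAGAUAAAUAAUCAUUU-3'

RNA polymerase reads the template 3'→5' and synthesizes mRNA 5'→3' by base-pairing (A→U, T→A, G↔C). The complement of the template is TTTACTAATAAATAGAGAGAACGAAGAAACTAAAAAGCATCCCATTGCCTAT; antiparallel, so 5'→3' the coding strand is TATCCGTTACCCTACGAAAAATCAAAGAAGCAAGAGAGATAAATAATCATTT. Replace T with U for the mRNA.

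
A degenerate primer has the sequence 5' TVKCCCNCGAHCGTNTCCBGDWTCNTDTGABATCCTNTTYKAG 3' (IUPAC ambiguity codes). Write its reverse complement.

5'-CTMRAANAGGATVTCAHANGAWHCVGGANACGDTCGNGGGMBA-3'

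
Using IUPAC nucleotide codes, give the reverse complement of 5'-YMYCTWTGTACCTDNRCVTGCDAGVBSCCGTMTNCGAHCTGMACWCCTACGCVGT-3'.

Standard pairs A↔T, G↔C; ambiguity codes pair R↔Y, M↔K, W↔W, S↔S, B↔V, D↔H, N↔N. Complement (RKRGAWACATGGAHNYGBACGHTCBVSGGCAKANGCTDGACKTGWGGATGCGBCA), then reverse for 5'→3'.

5'-ACBGCGTAGGWGTKCAGDTCGNAKACGGSVBCTHGCABGYNHAGGTACAWAGRKR-3'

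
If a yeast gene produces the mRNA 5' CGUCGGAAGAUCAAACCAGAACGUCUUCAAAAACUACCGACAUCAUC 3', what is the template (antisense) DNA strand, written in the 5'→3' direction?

Replace U with T to get the coding DNA strand: CGTCGGAAGATCAAACCAGAACGTCTTCAAAAACTACCGACATCATC. The template strand is its reverse complement (complement GCAGCCTTCTAGTTTGGTCTTGCAGAAGTTTTTGATGGCTGTAGTAG, then reverse).

5'-GATGATGTCGGTAGTTTTTGAAGACGTTCTGGTTTGATCTTCCGACG-3'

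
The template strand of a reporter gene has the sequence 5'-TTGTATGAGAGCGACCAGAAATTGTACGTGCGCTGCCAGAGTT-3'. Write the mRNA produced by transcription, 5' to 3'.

5'-AACUCUGGCAGCGCACGUACAAUUUCUGGUCGCUCUCAUACAA-3'

The mRNA has the sequence of the coding strand (reverse complement of the template) with T→U. Reverse complement of TTGTATGAGAGCGACCAGAAATTGTACGTGCGCTGCCAGAGTT is AACTCTGGCAGCGCACGTACAATTTCTGGTCGCTCTCATACAA; then T→U.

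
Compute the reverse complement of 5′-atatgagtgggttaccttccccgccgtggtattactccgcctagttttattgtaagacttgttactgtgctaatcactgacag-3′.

5′-CTGTCAGTGATTAGCACAGTAACAAGTCTTACAATAAAACTAGGCGGAGTAATACCACGGCGGGGAAGGTAACCCACTCATAT-3′

Reading the sequence 3'→5' and pairing each base (A↔T, G↔C) gives the reverse complement directly.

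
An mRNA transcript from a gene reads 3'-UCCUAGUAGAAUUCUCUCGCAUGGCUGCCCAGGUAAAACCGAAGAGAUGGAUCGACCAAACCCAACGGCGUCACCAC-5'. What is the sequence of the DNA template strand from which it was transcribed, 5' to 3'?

5′-AGGATCATCTTAAGAGAGCGTACCGACGGGTCCATTTTGGCTTCTCTACCTAGCTGGTTTGGGTTGCCGCAGTGGTG-3′

Written 5'→3' the mRNA is CACCACUGCGGCAACCCAAACCAGCUAGGUAGAGAAGCCAAAAUGGACCCGUCGGUACGCUCUCUUAAGAUGAUCCU, so the coding DNA strand is CACCACTGCGGCAACCCAAACCAGCTAGGTAGAGAAGCCAAAATGGACCCGTCGGTACGCTCTCTTAAGATGATCCT. The template is its reverse complement.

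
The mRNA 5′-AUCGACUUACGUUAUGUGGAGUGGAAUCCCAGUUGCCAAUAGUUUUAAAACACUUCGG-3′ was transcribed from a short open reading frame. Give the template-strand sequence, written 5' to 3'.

Replace U with T to get the coding DNA strand: ATCGACTTACGTTATGTGGAGTGGAATCCCAGTTGCCAATAGTTTTAAAACACTTCGG. The template strand is its reverse complement (complement TAGCTGAATGCAATACACCTCACCTTAGGGTCAACGGTTATCAAAATTTTGTGAAGCC, then reverse).

5'-CCGAAGTGTTTTAAAACTATTGGCAACTGGGATTCCACTCCACATAACGTAAGTCGAT-3'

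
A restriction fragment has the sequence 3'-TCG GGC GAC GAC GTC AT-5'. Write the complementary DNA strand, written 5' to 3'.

5'-AGCCCGCTGCTGCAGTA-3'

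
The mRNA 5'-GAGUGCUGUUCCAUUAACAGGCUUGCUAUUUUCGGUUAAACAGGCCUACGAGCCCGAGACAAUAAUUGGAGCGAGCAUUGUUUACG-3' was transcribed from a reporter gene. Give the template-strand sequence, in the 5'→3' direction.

5'-CGTAAACAATGCTCGCTCCAATTATTGTCTCGGGCTCGTAGGCCTGTTTAACCGAAAATAGCAAGCCTGTTAATGGAACAGCACTC-3'

Replace U with T to get the coding DNA strand: GAGTGCTGTTCCATTAACAGGCTTGCTATTTTCGGTTAAACAGGCCTACGAGCCCGAGACAATAATTGGAGCGAGCATTGTTTACG. The template strand is its reverse complement (complement CTCACGACAAGGTAATTGTCCGAACGATAAAAGCCAATTTGTCCGGATGCTCGGGCTCTGTTATTAACCTCGCTCGTAACAAATGC, then reverse).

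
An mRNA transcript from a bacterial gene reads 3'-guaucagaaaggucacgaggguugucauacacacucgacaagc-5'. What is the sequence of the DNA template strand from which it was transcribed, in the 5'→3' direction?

Written 5'→3' the mRNA is CGAACAGCUCACACAUACUGUUGGGAGCACUGGAAAGACUAUG, so the coding DNA strand is CGAACAGCTCACACATACTGTTGGGAGCACTGGAAAGACTATG. The template is its reverse complement.

5'-CATAGTCTTTCCAGTGCTCCCAACAGTATGTGTGAGCTGTTCG-3'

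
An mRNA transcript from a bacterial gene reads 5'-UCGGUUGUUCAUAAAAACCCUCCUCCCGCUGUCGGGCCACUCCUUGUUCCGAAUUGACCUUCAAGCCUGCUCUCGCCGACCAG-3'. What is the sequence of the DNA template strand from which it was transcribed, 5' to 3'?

5′-CTGGTCGGCGAGAGCAGGCTTGAAGGTCAATTCGGAACAAGGAGTGGCCCGACAGCGGGAGGAGGGTTTTTATGAACAACCGA-3′

Replace U with T to get the coding DNA strand: TCGGTTGTTCATAAAAACCCTCCTCCCGCTGTCGGGCCACTCCTTGTTCCGAATTGACCTTCAAGCCTGCTCTCGCCGACCAG. The template strand is its reverse complement (complement AGCCAACAAGTATTTTTGGGAGGAGGGCGACAGCCCGGTGAGGAACAAGGCTTAACTGGAAGTTCGGACGAGAGCGGCTGGTC, then reverse).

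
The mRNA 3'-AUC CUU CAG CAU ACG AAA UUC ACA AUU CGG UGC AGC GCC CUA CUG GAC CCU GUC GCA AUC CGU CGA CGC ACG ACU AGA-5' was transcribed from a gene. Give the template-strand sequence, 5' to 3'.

5'-TAGGAAGTCGTATGCTTTAAGTGTTAAGCCACGTCGCGGGATGACCTGGGACAGCGTTAGGCAGCTGCGTGCTGATCT-3'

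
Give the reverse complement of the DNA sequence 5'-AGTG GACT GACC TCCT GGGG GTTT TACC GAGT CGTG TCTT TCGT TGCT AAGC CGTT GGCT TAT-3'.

Reading the sequence 3'→5' and pairing each base (A↔T, G↔C) gives the reverse complement directly.

5′-ATAAGCCAACGGCTTAGCAACGAAAGACACGACTCGGTAAAACCCCCAGGAGGTCAGTCCACT-3′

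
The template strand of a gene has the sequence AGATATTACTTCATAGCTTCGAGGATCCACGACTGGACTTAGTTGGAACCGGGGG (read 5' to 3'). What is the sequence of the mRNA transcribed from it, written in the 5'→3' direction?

5'-CCCCCGGUUCCAACUAAGUCCAGUCGUGGAUCCUCGAAGCUAUGAAGUAAUAUCU-3'

The mRNA has the sequence of the coding strand (reverse complement of the template) with T→U. Reverse complement of AGATATTACTTCATAGCTTCGAGGATCCACGACTGGACTTAGTTGGAACCGGGGG is CCCCCGGTTCCAACTAAGTCCAGTCGTGGATCCTCGAAGCTATGAAGTAATATCT; then T→U.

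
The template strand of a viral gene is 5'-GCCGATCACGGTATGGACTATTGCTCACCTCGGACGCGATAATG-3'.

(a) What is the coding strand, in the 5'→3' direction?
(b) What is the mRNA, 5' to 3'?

(a) 5'-CATTATCGCGTCCGAGGTGAGCAATAGTCCATACCGTGATCGGC-3'
(b) 5'-CAUUAUCGCGUCCGAGGUGAGCAAUAGUCCAUACCGUGAUCGGC-3'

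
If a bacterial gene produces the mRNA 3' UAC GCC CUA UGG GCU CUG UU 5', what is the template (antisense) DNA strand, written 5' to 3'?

5′-ATGCGGGATACCCGAGACAA-3′

Written 5'→3' the mRNA is UUGUCUCGGGUAUCCCGCAU, so the coding DNA strand is TTGTCTCGGGTATCCCGCAT. The template is its reverse complement.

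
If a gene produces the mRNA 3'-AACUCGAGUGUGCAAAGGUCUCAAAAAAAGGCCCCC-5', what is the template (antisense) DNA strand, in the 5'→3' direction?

Written 5'→3' the mRNA is CCCCCGGAAAAAAACUCUGGAAACGUGUGAGCUCAA, so the coding DNA strand is CCCCCGGAAAAAAACTCTGGAAACGTGTGAGCTCAA. The template is its reverse complement.

5'-TTGAGCTCACACGTTTCCAGAGTTTTTTTCCGGGGG-3'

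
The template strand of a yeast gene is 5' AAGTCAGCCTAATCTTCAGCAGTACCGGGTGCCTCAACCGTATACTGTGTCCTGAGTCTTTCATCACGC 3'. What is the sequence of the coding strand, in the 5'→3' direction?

5′-GCGTGATGAAAGACTCAGGACACAGTATACGGTTGAGGCACCCGGTACTGCTGAAGATTAGGCTGACTT-3′

The coding strand is complementary and antiparallel to the template: take the complement (A↔T, G↔C) and reverse.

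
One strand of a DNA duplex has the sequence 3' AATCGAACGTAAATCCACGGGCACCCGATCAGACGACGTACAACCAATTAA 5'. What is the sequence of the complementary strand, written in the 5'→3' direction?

The strand is given 3'→5', so its complement runs 5'→3' in the same left-to-right order: pair each base A↔T, G↔C.

5'-TTAGCTTGCATTTAGGTGCCCGTGGGCTAGTCTGCTGCATGTTGGTTAATT-3'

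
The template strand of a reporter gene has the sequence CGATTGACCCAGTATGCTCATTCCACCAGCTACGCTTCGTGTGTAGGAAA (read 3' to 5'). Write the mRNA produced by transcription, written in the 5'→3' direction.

Reading the template 3'→5' as shown, RNA polymerase pairs each base (A→U, T→A, G↔C) to build mRNA 5'→3' directly.

5'-GCUAACUGGGUCAUACGAGUAAGGUGGUCGAUGCGAAGCACACAUCCUUU-3'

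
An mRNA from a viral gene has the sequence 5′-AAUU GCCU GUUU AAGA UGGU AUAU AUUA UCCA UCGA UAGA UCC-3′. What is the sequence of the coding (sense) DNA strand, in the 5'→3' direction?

5'-AATTGCCTGTTTAAGATGGTATATATTATCCATCGATAGATCC-3'

The coding DNA strand has the same 5'→3' sequence as the mRNA with U replaced by T.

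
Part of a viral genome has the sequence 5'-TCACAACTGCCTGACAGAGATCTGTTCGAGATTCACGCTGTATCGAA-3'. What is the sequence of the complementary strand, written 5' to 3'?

The complement of TCACAACTGCCTGACAGAGATCTGTTCGAGATTCACGCTGTATCGAA is AGTGTTGACGGACTGTCTCTAGACAAGCTCTAAGTGCGACATAGCTT (A↔T, G↔C). DNA strands are antiparallel, so the complementary strand runs 3'→5'; reversing gives the 5'→3' form.

5'-TTCGATACAGCGTGAATCTCGAACAGATCTCTGTCAGGCAGTTGTGA-3'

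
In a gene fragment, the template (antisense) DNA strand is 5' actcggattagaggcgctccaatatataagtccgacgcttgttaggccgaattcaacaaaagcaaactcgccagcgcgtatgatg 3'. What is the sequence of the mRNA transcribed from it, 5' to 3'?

5'-CAUCAUACGCGCUGGCGAGUUUGCUUUUGUUGAAUUCGGCCUAACAAGCGUCGGACUUAUAUAUUGGAGCGCCUCUAAUCCGAGU-3'

The mRNA has the sequence of the coding strand (reverse complement of the template) with T→U. Reverse complement of ACTCGGATTAGAGGCGCTCCAATATATAAGTCCGACGCTTGTTAGGCCGAATTCAACAAAAGCAAACTCGCCAGCGCGTATGATG is CATCATACGCGCTGGCGAGTTTGCTTTTGTTGAATTCGGCCTAACAAGCGTCGGACTTATATATTGGAGCGCCTCTAATCCGAGT; then T→U.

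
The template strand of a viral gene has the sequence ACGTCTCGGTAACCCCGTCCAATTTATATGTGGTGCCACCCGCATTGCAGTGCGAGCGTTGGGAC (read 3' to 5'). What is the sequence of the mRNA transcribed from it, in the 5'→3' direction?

5'-UGCAGAGCCAUUGGGGCAGGUUAAAUAUACACCACGGUGGGCGUAACGUCACGCUCGCAACCCUG-3'

Reading the template 3'→5' as shown, RNA polymerase pairs each base (A→U, T→A, G↔C) to build mRNA 5'→3' directly.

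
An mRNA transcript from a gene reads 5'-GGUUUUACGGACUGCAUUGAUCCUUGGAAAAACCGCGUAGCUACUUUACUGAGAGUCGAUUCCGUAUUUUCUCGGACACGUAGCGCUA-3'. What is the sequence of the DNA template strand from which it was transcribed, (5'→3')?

5'-TAGCGCTACGTGTCCGAGAAAATACGGAATCGACTCTCAGTAAAGTAGCTACGCGGTTTTTCCAAGGATCAATGCAGTCCGTAAAACC-3'

Replace U with T to get the coding DNA strand: GGTTTTACGGACTGCATTGATCCTTGGAAAAACCGCGTAGCTACTTTACTGAGAGTCGATTCCGTATTTTCTCGGACACGTAGCGCTA. The template strand is its reverse complement (complement CCAAAATGCCTGACGTAACTAGGAACCTTTTTGGCGCATCGATGAAATGACTCTCAGCTAAGGCATAAAAGAGCCTGTGCATCGCGAT, then reverse).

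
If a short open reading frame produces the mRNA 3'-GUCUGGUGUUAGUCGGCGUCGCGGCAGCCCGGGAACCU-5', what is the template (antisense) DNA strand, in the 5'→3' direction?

5'-CAGACCACAATCAGCCGCAGCGCCGTCGGGCCCTTGGA-3'

Written 5'→3' the mRNA is UCCAAGGGCCCGACGGCGCUGCGGCUGAUUGUGGUCUG, so the coding DNA strand is TCCAAGGGCCCGACGGCGCTGCGGCTGATTGTGGTCTG. The template is its reverse complement.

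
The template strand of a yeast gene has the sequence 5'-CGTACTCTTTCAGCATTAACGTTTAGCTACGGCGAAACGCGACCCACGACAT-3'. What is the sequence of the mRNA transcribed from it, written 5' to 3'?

5'-AUGUCGUGGGUCGCGUUUCGCCGUAGCUAAACGUUAAUGCUGAAAGAGUACG-3'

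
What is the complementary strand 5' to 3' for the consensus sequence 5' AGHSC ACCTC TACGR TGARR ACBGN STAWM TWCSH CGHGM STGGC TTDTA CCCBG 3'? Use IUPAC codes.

Standard pairs A↔T, G↔C; ambiguity codes pair R↔Y, M↔K, W↔W, S↔S, B↔V, D↔H, N↔N. Complement (TCDSGTGGAGATGCYACTYYTGVCNSATWKAWGSDGCDCKSACCGAAHATGGGVC), then reverse for 5'→3'.

5'-CVGGGTAHAAGCCASKCDCGDSGWAKWTASNCVGTYYTCAYCGTAGAGGTGSDCT-3'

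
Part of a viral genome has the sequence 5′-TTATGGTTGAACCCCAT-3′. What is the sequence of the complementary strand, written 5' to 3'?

5′-ATGGGGTTCAACCATAA-3′

Pairing A↔T and G↔C gives AATACCAACTTGGGGTA, running 3'→5'. Reverse for the 5'→3' convention.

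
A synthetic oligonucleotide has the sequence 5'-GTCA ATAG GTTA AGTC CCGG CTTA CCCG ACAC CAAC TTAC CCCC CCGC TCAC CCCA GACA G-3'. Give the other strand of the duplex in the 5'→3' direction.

The complement of GTCAATAGGTTAAGTCCCGGCTTACCCGACACCAACTTACCCCCCCGCTCACCCCAGACAG is CAGTTATCCAATTCAGGGCCGAATGGGCTGTGGTTGAATGGGGGGGCGAGTGGGGTCTGTC (A↔T, G↔C). DNA strands are antiparallel, so the complementary strand runs 3'→5'; reversing gives the 5'→3' form.

5'-CTGTCTGGGGTGAGCGGGGGGGTAAGTTGGTGTCGGGTAAGCCGGGACTTAACCTATTGAC-3'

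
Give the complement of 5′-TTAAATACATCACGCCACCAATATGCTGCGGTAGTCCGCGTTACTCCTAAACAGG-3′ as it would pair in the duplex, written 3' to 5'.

3'-AATTTATGTAGTGCGGTGGTTATACGACGCCATCAGGCGCAATGAGGATTTGTCC-5'

Base-pairing A↔T, G↔C gives the complement. The complementary strand is antiparallel, so paired with a 5'→3' strand it runs 3'→5'.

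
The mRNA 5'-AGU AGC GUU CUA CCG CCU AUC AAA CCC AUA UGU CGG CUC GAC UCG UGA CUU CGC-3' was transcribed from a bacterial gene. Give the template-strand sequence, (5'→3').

5'-GCGAAGTCACGAGTCGAGCCGACATATGGGTTTGATAGGCGGTAGAACGCTACT-3'

Replace U with T to get the coding DNA strand: AGTAGCGTTCTACCGCCTATCAAACCCATATGTCGGCTCGACTCGTGACTTCGC. The template strand is its reverse complement (complement TCATCGCAAGATGGCGGATAGTTTGGGTATACAGCCGAGCTGAGCACTGAAGCG, then reverse).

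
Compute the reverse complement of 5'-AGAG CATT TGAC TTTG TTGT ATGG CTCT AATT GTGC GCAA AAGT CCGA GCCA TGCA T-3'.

5'-ATGCATGGCTCGGACTTTTGCGCACAATTAGAGCCATACAACAAAGTCAAATGCTCT-3'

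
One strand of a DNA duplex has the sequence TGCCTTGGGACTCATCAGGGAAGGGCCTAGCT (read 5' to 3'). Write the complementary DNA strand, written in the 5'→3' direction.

5'-AGCTAGGCCCTTCCCTGATGAGTCCCAAGGCA-3'

The complement of TGCCTTGGGACTCATCAGGGAAGGGCCTAGCT is ACGGAACCCTGAGTAGTCCCTTCCCGGATCGA (A↔T, G↔C). DNA strands are antiparallel, so the complementary strand runs 3'→5'; reversing gives the 5'→3' form.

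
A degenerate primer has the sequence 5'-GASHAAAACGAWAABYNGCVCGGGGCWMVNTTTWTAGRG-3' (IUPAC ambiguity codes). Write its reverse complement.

Standard pairs A↔T, G↔C; ambiguity codes pair R↔Y, M↔K, W↔W, S↔S, B↔V, H↔D, N↔N. Complement (CTSDTTTTGCTWTTVRNCGBGCCCCGWKBNAAAWATCYC), then reverse for 5'→3'.

5'-CYCTAWAAANBKWGCCCCGBGCNRVTTWTCGTTTTDSTC-3'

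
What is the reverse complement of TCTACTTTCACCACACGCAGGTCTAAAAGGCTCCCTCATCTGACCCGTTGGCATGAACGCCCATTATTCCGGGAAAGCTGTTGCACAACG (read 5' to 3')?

Reading the sequence 3'→5' and pairing each base (A↔T, G↔C) gives the reverse complement directly.

5'-CGTTGTGCAACAGCTTTCCCGGAATAATGGGCGTTCATGCCAACGGGTCAGATGAGGGAGCCTTTTAGACCTGCGTGTGGTGAAAGTAGA-3'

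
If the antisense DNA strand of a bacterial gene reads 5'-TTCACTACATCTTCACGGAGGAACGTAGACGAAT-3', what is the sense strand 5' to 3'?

5′-ATTCGTCTACGTTCCTCCGTGAAGATGTAGTGAA-3′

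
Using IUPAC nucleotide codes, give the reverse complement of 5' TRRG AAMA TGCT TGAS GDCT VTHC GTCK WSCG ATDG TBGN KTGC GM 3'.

Standard pairs A↔T, G↔C; ambiguity codes pair R↔Y, M↔K, W↔W, S↔S, B↔V, D↔H, N↔N. Complement (AYYCTTKTACGAACTSCHGABADGCAGMWSGCTAHCAVCNMACGCK), then reverse for 5'→3'.

5'-KCGCAMNCVACHATCGSWMGACGDABAGHCSTCAAGCATKTTCYYA-3'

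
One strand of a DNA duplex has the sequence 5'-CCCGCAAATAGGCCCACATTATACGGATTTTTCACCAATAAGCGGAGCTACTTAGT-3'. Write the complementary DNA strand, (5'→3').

The complement of CCCGCAAATAGGCCCACATTATACGGATTTTTCACCAATAAGCGGAGCTACTTAGT is GGGCGTTTATCCGGGTGTAATATGCCTAAAAAGTGGTTATTCGCCTCGATGAATCA (A↔T, G↔C). DNA strands are antiparallel, so the complementary strand runs 3'→5'; reversing gives the 5'→3' form.

5′-ACTAAGTAGCTCCGCTTATTGGTGAAAAATCCGTATAATGTGGGCCTATTTGCGGG-3′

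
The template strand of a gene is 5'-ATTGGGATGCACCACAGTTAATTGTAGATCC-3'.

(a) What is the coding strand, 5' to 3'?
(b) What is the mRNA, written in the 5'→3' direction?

(a) 5'-GGATCTACAATTAACTGTGGTGCATCCCAAT-3'
(b) 5'-GGAUCUACAAUUAACUGUGGUGCAUCCCAAU-3'

(a) The coding strand is the reverse complement of the template: complement TAACCCTACGTGGTGTCAATTAACATCTAGG, then reverse.
(b) mRNA has the coding-strand sequence with T→U.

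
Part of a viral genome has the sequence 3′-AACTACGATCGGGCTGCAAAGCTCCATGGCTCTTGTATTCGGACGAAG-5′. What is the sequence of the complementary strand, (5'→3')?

The strand is given 3'→5', so its complement runs 5'→3' in the same left-to-right order: pair each base A↔T, G↔C.

5'-TTGATGCTAGCCCGACGTTTCGAGGTACCGAGAACATAAGCCTGCTTC-3'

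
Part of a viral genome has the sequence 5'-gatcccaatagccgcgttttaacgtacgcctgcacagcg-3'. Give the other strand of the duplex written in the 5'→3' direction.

5'-CGCTGTGCAGGCGTACGTTAAAACGCGGCTATTGGGATC-3'

Pairing A↔T and G↔C gives CTAGGGTTATCGGCGCAAAATTGCATGCGGACGTGTCGC, running 3'→5'. Reverse for the 5'→3' convention.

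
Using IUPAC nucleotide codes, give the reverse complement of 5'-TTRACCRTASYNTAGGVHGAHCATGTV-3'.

5'-BACATGDTCDBCCTANRSTAYGGTYAA-3'

Standard pairs A↔T, G↔C; ambiguity codes pair R↔Y, S↔S, H↔D, V↔B, N↔N. Complement (AAYTGGYATSRNATCCBDCTDGTACAB), then reverse for 5'→3'.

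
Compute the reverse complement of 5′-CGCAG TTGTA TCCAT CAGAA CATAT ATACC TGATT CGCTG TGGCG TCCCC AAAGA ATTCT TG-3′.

Complement each base (A↔T, G↔C): GCGTCAACATAGGTAGTCTTGTATATATGGACTAAGCGACACCGCAGGGGTTTCTTAAGAAC. Then reverse.

5'-CAAGAATTCTTTGGGGACGCCACAGCGAATCAGGTATATATGTTCTGATGGATACAACTGCG-3'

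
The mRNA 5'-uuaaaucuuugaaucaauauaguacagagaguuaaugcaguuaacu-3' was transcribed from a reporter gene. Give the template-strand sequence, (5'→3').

Replace U with T to get the coding DNA strand: TTAAATCTTTGAATCAATATAGTACAGAGAGTTAATGCAGTTAACT. The template strand is its reverse complement (complement AATTTAGAAACTTAGTTATATCATGTCTCTCAATTACGTCAATTGA, then reverse).

5'-AGTTAACTGCATTAACTCTCTGTACTATATTGATTCAAAGATTTAA-3'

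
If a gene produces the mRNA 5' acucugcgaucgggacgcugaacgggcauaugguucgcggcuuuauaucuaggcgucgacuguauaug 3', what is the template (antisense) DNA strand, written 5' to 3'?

5'-CATATACAGTCGACGCCTAGATATAAAGCCGCGAACCATATGCCCGTTCAGCGTCCCGATCGCAGAGT-3'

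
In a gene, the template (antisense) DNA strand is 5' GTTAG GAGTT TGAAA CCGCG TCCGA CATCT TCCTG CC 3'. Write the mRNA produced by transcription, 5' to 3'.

5'-GGCAGGAAGAUGUCGGACGCGGUUUCAAACUCCUAAC-3'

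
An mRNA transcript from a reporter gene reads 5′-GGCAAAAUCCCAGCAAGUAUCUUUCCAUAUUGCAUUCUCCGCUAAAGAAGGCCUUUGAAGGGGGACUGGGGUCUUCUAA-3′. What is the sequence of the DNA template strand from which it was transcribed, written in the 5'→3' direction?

5'-TTAGAAGACCCCAGTCCCCCTTCAAAGGCCTTCTTTAGCGGAGAATGCAATATGGAAAGATACTTGCTGGGATTTTGCC-3'

Replace U with T to get the coding DNA strand: GGCAAAATCCCAGCAAGTATCTTTCCATATTGCATTCTCCGCTAAAGAAGGCCTTTGAAGGGGGACTGGGGTCTTCTAA. The template strand is its reverse complement (complement CCGTTTTAGGGTCGTTCATAGAAAGGTATAACGTAAGAGGCGATTTCTTCCGGAAACTTCCCCCTGACCCCAGAAGATT, then reverse).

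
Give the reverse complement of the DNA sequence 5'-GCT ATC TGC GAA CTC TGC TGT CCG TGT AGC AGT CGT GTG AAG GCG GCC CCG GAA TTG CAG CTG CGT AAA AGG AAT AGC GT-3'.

5'-ACGCTATTCCTTTTACGCAGCTGCAATTCCGGGGCCGCCTTCACACGACTGCTACACGGACAGCAGAGTTCGCAGATAGC-3'

Reading the sequence 3'→5' and pairing each base (A↔T, G↔C) gives the reverse complement directly.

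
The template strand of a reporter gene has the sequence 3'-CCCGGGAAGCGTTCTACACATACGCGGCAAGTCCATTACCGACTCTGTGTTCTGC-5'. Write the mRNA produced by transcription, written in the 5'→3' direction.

5'-GGGCCCUUCGCAAGAUGUGUAUGCGCCGUUCAGGUAAUGGCUGAGACACAAGACG-3'

Reading the template 3'→5' as shown, RNA polymerase pairs each base (A→U, T→A, G↔C) to build mRNA 5'→3' directly.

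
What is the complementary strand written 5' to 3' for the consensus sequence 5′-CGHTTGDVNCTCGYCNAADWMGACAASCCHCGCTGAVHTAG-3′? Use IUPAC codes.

5'-CTADBTCAGCGDGGSTTGTCKWHTTNGRCGAGNBHCAADCG-3'

Standard pairs A↔T, G↔C; ambiguity codes pair Y↔R, M↔K, W↔W, S↔S, D↔H, V↔B, N↔N. Complement (GCDAACHBNGAGCRGNTTHWKCTGTTSGGDGCGACTBDATC), then reverse for 5'→3'.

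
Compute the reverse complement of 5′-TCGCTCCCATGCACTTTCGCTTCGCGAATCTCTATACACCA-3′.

Reading the sequence 3'→5' and pairing each base (A↔T, G↔C) gives the reverse complement directly.

5'-TGGTGTATAGAGATTCGCGAAGCGAAAGTGCATGGGAGCGA-3'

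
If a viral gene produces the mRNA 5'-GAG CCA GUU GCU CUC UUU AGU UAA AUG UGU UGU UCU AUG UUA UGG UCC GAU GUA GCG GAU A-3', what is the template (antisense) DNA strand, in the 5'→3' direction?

5'-TATCCGCTACATCGGACCATAACATAGAACAACACATTTAACTAAAGAGAGCAACTGGCTC-3'

Replace U with T to get the coding DNA strand: GAGCCAGTTGCTCTCTTTAGTTAAATGTGTTGTTCTATGTTATGGTCCGATGTAGCGGATA. The template strand is its reverse complement (complement CTCGGTCAACGAGAGAAATCAATTTACACAACAAGATACAATACCAGGCTACATCGCCTAT, then reverse).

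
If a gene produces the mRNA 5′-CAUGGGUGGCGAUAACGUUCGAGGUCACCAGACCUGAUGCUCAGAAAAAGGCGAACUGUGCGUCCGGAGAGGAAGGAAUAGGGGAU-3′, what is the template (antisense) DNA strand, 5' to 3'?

Replace U with T to get the coding DNA strand: CATGGGTGGCGATAACGTTCGAGGTCACCAGACCTGATGCTCAGAAAAAGGCGAACTGTGCGTCCGGAGAGGAAGGAATAGGGGAT. The template strand is its reverse complement (complement GTACCCACCGCTATTGCAAGCTCCAGTGGTCTGGACTACGAGTCTTTTTCCGCTTGACACGCAGGCCTCTCCTTCCTTATCCCCTA, then reverse).

5'-ATCCCCTATTCCTTCCTCTCCGGACGCACAGTTCGCCTTTTTCTGAGCATCAGGTCTGGTGACCTCGAACGTTATCGCCACCCATG-3'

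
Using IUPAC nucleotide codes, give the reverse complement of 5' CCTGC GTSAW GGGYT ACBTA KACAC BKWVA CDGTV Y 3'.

5'-RBACHGTBWMVGTGTMTAVGTARCCCWTSACGCAGG-3'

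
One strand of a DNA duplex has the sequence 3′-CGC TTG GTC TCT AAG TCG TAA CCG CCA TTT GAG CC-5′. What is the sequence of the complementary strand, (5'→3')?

5'-GCGAACCAGAGATTCAGCATTGGCGGTAAACTCGG-3'

The strand is given 3'→5', so its complement runs 5'→3' in the same left-to-right order: pair each base A↔T, G↔C.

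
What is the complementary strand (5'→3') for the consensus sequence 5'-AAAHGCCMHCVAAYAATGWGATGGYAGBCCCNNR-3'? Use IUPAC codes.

Standard pairs A↔T, G↔C; ambiguity codes pair R↔Y, M↔K, W↔W, B↔V, H↔D, N↔N. Complement (TTTDCGGKDGBTTRTTACWCTACCRTCVGGGNNY), then reverse for 5'→3'.

5'-YNNGGGVCTRCCATCWCATTRTTBGDKGGCDTTT-3'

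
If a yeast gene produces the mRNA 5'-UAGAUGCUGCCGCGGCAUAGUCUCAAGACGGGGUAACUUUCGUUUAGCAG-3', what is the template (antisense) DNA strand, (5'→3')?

5'-CTGCTAAACGAAAGTTACCCCGTCTTGAGACTATGCCGCGGCAGCATCTA-3'

Replace U with T to get the coding DNA strand: TAGATGCTGCCGCGGCATAGTCTCAAGACGGGGTAACTTTCGTTTAGCAG. The template strand is its reverse complement (complement ATCTACGACGGCGCCGTATCAGAGTTCTGCCCCATTGAAAGCAAATCGTC, then reverse).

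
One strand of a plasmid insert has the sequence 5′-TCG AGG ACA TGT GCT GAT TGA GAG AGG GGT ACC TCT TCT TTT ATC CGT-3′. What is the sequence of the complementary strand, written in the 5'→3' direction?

5'-ACGGATAAAAGAAGAGGTACCCCTCTCTCAATCAGCACATGTCCTCGA-3'

Pairing A↔T and G↔C gives AGCTCCTGTACACGACTAACTCTCTCCCCATGGAGAAGAAAATAGGCA, running 3'→5'. Reverse for the 5'→3' convention.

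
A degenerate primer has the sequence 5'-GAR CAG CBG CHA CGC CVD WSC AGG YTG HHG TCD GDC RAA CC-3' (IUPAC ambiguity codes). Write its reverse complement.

Standard pairs A↔T, G↔C; ambiguity codes pair R↔Y, W↔W, S↔S, B↔V, D↔H. Complement (CTYGTCGVCGDTGCGGBHWSGTCCRACDDCAGHCHGYTTGG), then reverse for 5'→3'.

5'-GGTTYGHCHGACDDCARCCTGSWHBGGCGTDGCVGCTGYTC-3'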